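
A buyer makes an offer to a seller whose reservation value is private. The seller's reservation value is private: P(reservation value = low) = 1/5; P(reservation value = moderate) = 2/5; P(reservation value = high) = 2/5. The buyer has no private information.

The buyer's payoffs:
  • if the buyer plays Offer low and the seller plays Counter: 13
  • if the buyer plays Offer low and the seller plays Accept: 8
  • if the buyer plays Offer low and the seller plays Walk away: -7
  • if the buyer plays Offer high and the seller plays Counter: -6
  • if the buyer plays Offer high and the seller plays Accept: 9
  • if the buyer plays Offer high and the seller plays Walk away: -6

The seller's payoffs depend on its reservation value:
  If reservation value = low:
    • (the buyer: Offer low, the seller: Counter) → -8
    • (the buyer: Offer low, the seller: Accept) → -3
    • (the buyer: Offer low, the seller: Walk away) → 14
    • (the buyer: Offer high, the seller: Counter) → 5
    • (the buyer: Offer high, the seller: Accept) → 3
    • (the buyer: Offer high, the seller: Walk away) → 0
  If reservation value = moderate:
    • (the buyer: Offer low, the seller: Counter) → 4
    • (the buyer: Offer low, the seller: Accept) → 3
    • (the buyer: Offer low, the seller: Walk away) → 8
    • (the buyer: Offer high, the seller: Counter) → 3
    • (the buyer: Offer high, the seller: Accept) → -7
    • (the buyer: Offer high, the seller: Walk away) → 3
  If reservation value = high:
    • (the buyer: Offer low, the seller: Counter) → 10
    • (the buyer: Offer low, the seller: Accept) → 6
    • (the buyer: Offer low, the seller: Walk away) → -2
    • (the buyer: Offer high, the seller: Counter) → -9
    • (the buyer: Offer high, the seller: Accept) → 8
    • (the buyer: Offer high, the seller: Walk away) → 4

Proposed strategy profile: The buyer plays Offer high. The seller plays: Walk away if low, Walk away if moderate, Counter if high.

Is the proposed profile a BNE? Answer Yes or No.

A profile is a BNE iff every type of every player is best-responding given beliefs about the other side.
The buyer plays Offer high: E[Offer high] = 1/5·(-6) + 2/5·(-6) + 2/5·(-6) = -6; E[Offer low] = 1. Not best-responding. ✗
The seller (reservation value low), facing Offer high: Counter gives 5, Accept gives 3, Walk away gives 0. Proposed Walk away is not best — profitable deviation exists. ✗
The seller (reservation value moderate), facing Offer high: Counter gives 3, Accept gives -7, Walk away gives 3. Proposed Walk away is best. ✓
The seller (reservation value high), facing Offer high: Counter gives -9, Accept gives 8, Walk away gives 4. Proposed Counter is not best — profitable deviation exists. ✗

No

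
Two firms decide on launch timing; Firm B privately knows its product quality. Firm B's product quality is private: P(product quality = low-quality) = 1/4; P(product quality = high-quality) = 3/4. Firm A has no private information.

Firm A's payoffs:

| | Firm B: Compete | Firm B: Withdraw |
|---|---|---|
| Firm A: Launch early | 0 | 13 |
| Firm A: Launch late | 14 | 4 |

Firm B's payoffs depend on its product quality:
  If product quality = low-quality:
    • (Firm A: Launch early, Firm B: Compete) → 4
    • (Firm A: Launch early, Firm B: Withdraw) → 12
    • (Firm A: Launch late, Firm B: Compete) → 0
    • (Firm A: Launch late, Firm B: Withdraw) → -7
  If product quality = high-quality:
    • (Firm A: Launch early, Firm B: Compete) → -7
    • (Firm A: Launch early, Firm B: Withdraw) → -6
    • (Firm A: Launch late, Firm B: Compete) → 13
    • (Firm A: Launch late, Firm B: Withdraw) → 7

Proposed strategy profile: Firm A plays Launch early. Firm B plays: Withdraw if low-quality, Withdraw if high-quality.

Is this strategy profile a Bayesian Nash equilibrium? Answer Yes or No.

Yes

A profile is a BNE iff every type of every player is best-responding given beliefs about the other side.
Firm A plays Launch early: E[Launch early] = 1/4·(13) + 3/4·(13) = 13; E[Launch late] = 4. Best-responding. ✓
Firm B (product quality low-quality), facing Launch early: Compete gives 4, Withdraw gives 12. Proposed Withdraw is best. ✓
Firm B (product quality high-quality), facing Launch early: Compete gives -7, Withdraw gives -6. Proposed Withdraw is best. ✓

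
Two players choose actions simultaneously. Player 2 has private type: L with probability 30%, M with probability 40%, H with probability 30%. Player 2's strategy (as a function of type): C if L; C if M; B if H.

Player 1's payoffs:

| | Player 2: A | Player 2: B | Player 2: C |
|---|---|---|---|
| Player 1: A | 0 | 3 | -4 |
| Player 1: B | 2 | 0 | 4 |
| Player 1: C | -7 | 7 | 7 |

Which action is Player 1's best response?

E[A] = 0.3·(-4) + 0.4·(-4) + 0.3·(3) = -1.9
E[B] = 0.3·(4) + 0.4·(4) + 0.3·(0) = 2.8
E[C] = 0.3·(7) + 0.4·(7) + 0.3·(7) = 7
Best response: C (7 is the largest).

C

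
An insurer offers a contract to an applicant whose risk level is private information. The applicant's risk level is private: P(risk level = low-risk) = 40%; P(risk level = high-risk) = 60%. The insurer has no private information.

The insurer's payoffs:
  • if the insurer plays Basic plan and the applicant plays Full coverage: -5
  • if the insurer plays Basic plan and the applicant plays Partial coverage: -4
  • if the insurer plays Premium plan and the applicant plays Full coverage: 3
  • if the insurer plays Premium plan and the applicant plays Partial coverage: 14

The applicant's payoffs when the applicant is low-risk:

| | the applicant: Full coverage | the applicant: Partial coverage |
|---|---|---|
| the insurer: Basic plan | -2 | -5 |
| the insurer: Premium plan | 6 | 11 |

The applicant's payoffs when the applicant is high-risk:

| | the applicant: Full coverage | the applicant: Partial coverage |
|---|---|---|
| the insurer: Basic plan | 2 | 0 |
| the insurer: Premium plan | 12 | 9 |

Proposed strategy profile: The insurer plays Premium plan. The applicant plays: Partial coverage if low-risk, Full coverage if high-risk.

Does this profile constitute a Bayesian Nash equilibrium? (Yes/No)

The insurer plays Premium plan: E[Premium plan] = 0.4·(14) + 0.6·(3) = 7.4; E[Basic plan] = -4.6. Best-responding. ✓
The applicant (risk level low-risk), facing Premium plan: Full coverage gives 6, Partial coverage gives 11. Proposed Partial coverage is best. ✓
The applicant (risk level high-risk), facing Premium plan: Full coverage gives 12, Partial coverage gives 9. Proposed Full coverage is best. ✓

Yes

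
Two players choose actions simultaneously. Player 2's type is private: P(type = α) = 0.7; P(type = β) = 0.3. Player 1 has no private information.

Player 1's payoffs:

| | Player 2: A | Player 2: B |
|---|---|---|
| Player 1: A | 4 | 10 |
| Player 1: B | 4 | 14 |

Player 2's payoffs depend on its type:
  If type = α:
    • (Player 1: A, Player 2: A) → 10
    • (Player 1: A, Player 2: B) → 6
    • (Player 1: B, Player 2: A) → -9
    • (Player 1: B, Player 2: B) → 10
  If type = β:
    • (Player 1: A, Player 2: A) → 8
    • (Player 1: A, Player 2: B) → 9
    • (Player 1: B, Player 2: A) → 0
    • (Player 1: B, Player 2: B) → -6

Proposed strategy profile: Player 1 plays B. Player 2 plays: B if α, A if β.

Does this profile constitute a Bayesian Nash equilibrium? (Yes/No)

A profile is a BNE iff every type of every player is best-responding given beliefs about the other side.
Player 1 plays B: E[B] = 0.7·(14) + 0.3·(4) = 11; E[A] = 8.2. Best-responding. ✓
Player 2 (type α), facing B: A gives -9, B gives 10. Proposed B is best. ✓
Player 2 (type β), facing B: A gives 0, B gives -6. Proposed A is best. ✓

Yes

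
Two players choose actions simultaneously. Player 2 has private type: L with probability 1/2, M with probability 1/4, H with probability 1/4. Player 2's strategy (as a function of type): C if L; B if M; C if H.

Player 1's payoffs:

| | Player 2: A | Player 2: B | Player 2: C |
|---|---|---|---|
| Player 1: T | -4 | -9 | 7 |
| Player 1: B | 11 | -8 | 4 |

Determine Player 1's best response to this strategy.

T

E[T] = 1/2·(7) + 1/4·(-9) + 1/4·(7) = 3
E[B] = 1/2·(4) + 1/4·(-8) + 1/4·(4) = 1
Best response: T (3 is the largest).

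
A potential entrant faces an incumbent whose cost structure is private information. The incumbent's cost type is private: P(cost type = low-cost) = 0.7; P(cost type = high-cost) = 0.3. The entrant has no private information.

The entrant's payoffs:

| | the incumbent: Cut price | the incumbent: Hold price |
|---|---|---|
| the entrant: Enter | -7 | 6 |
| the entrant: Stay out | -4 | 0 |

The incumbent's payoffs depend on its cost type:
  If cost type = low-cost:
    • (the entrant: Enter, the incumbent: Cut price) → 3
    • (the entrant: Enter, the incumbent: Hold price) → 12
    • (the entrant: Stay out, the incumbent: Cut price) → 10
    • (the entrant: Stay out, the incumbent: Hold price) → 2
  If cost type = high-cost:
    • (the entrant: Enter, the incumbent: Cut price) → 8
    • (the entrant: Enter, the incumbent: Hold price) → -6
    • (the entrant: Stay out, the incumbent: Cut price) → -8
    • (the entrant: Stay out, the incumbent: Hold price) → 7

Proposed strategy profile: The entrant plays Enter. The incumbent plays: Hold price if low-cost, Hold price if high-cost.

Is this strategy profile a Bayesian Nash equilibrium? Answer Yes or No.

No

The entrant plays Enter: E[Enter] = 0.7·(6) + 0.3·(6) = 6; E[Stay out] = 0. Best-responding. ✓
The incumbent (cost type low-cost), facing Enter: Cut price gives 3, Hold price gives 12. Proposed Hold price is best. ✓
The incumbent (cost type high-cost), facing Enter: Cut price gives 8, Hold price gives -6. Proposed Hold price is not best — profitable deviation exists. ✗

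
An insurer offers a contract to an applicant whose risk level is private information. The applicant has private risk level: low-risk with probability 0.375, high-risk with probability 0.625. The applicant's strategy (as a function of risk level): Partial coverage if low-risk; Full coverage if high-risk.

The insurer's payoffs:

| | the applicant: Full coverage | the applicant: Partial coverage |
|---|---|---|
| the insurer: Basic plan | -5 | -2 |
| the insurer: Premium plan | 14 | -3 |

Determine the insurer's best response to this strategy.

E[Basic plan] = 0.375·(-2) + 0.625·(-5) = -3.875
E[Premium plan] = 0.375·(-3) + 0.625·(14) = 7.625
Best response: Premium plan (7.625 is the largest).

Premium plan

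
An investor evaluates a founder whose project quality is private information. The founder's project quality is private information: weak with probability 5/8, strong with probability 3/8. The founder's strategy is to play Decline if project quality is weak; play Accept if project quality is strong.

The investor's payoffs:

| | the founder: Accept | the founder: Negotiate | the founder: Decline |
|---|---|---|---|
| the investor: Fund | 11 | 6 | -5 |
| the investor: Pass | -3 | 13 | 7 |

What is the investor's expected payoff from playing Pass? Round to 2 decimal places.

3.25

E[Pass] = 5/8·7 + 3/8·(-3) = 35/8 + (-9/8) = 13/4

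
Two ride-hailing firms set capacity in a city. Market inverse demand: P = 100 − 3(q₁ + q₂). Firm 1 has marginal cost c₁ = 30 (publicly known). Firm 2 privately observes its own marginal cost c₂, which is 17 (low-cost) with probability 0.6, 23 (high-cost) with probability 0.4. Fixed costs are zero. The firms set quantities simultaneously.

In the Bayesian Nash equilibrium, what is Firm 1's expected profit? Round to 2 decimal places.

Each type of Firm 2 best-responds to q₁; Firm 1 best-responds to the expected q₂ over Firm 2's types.
Firm 2 with cost c maximizes (100 − 3(q₁+q₂) − c)·q₂, giving q₂(c) = (100 − c − 3q₁)/6.
E[c₂] = 0.6·17 + 0.4·23 = 19.4
Firm 1's FOC against E[q₂] yields q₁ = (100 − 2·30 + E[c₂])/9 = (100 − 60 + 19.4)/9 = 6.6.
E[P] = 100 − 3·(q₁ + E[q₂]) = 49.8; Firm 1's expected profit = (E[P] − 30)·q₁ = (49.8 − 30)·6.6 = 130.68.

130.68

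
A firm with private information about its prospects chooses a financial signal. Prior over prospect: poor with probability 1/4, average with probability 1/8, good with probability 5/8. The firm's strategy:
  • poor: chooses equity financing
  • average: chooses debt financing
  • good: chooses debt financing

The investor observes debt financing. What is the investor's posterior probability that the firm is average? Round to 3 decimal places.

Apply Bayes' rule using the sender's strategy as the likelihood.
P(debt financing) = (1/4)·0 + (1/8)·1 + (5/8)·1 = 3/4
P(average | debt financing) = ((1/8)·1) / (3/4) = (1/8) / (3/4) = 1/6

0.167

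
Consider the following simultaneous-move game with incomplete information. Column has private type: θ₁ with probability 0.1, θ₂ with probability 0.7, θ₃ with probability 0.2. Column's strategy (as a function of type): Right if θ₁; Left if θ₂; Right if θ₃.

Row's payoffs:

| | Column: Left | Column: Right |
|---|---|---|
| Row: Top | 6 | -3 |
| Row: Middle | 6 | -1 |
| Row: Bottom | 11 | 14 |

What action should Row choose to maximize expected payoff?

Bottom

Compute Row's expected payoff for each action, taking the expectation over Column's type.
E[Top] = 0.1·(-3) + 0.7·(6) + 0.2·(-3) = 3.3
E[Middle] = 0.1·(-1) + 0.7·(6) + 0.2·(-1) = 3.9
E[Bottom] = 0.1·(14) + 0.7·(11) + 0.2·(14) = 11.9
Best response: Bottom (11.9 is the largest).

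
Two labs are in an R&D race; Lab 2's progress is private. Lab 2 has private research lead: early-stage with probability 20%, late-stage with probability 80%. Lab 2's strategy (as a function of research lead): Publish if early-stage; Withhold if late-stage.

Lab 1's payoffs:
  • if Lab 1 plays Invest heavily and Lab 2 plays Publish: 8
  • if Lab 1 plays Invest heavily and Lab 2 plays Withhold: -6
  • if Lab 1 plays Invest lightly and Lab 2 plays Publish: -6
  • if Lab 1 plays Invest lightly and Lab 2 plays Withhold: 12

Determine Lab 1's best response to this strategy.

Invest lightly

E[Invest heavily] = 0.2·(8) + 0.8·(-6) = -3.2
E[Invest lightly] = 0.2·(-6) + 0.8·(12) = 8.4
Best response: Invest lightly (8.4 is the largest).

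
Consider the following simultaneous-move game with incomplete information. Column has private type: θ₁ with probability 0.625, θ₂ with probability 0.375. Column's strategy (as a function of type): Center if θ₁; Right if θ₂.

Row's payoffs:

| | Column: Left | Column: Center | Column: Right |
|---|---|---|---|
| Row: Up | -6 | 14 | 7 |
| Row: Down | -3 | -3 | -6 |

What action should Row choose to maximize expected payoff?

Up

E[Up] = 0.625·(14) + 0.375·(7) = 11.375
E[Down] = 0.625·(-3) + 0.375·(-6) = -4.125
Best response: Up (11.375 is the largest).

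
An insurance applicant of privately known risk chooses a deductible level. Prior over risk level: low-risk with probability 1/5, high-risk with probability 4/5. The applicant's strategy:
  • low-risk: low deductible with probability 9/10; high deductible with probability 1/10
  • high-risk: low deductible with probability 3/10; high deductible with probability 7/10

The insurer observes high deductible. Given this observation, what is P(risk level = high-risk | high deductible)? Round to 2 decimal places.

0.97

P(high deductible) = (1/5)·(1/10) + (4/5)·(7/10) = 29/50
P(high-risk | high deductible) = ((4/5)·(7/10)) / (29/50) = (14/25) / (29/50) = 28/29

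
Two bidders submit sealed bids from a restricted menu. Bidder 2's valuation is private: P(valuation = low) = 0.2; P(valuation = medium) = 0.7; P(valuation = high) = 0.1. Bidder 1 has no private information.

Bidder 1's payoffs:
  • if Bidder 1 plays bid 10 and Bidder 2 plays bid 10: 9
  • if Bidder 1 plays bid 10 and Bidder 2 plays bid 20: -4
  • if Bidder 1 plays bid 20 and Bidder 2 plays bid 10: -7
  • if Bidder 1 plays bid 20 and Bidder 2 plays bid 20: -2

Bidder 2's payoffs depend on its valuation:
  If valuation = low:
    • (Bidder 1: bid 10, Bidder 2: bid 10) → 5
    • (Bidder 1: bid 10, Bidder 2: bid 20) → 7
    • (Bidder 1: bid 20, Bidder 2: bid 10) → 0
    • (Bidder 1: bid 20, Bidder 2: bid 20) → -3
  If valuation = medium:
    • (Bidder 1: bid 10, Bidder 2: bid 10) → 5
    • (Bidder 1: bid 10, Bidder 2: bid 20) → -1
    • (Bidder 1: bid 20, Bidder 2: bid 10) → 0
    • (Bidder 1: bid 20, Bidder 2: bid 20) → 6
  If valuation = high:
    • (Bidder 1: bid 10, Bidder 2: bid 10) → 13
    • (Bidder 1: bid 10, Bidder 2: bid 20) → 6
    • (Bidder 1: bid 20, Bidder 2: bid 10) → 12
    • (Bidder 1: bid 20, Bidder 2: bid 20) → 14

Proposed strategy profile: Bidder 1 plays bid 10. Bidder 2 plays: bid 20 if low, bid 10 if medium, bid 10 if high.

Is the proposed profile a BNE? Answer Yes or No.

A profile is a BNE iff every type of every player is best-responding given beliefs about the other side.
Bidder 1 plays bid 10: E[bid 10] = 0.2·(-4) + 0.7·(9) + 0.1·(9) = 6.4; E[bid 20] = -6. Best-responding. ✓
Bidder 2 (valuation low), facing bid 10: bid 10 gives 5, bid 20 gives 7. Proposed bid 20 is best. ✓
Bidder 2 (valuation medium), facing bid 10: bid 10 gives 5, bid 20 gives -1. Proposed bid 10 is best. ✓
Bidder 2 (valuation high), facing bid 10: bid 10 gives 13, bid 20 gives 6. Proposed bid 10 is best. ✓

Yes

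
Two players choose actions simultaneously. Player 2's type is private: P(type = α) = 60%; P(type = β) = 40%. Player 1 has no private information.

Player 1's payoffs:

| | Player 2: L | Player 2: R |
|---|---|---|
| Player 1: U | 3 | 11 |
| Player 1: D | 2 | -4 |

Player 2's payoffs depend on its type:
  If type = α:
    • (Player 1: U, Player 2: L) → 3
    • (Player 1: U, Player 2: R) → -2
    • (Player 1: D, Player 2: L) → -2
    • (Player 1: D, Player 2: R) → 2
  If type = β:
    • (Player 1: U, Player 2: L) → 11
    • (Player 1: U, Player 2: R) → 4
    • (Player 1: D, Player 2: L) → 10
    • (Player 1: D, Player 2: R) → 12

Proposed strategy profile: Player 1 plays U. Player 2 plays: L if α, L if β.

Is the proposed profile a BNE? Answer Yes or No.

A profile is a BNE iff every type of every player is best-responding given beliefs about the other side.
Player 1 plays U: E[U] = 0.6·(3) + 0.4·(3) = 3; E[D] = 2. Best-responding. ✓
Player 2 (type α), facing U: L gives 3, R gives -2. Proposed L is best. ✓
Player 2 (type β), facing U: L gives 11, R gives 4. Proposed L is best. ✓

Yes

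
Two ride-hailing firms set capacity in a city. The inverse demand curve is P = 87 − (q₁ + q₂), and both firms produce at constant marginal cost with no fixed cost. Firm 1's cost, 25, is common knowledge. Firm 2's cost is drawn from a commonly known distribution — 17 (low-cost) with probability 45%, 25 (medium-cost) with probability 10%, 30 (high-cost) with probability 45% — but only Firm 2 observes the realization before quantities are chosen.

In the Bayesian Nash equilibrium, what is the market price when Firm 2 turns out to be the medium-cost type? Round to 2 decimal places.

45.89

Type-c best response for Firm 2: q₂(c) = (87 − c)/2 − q₁/2.
Firm 1 maximizes expected profit; its first-order condition is 87 − 2q₁ − E[q₂] − 25 = 0.
Substituting E[q₂] and solving: E[c₂] = 23.65, so q₁ = (87 − 2·25 + 23.65)/3 = 20.2167.
q₂(medium-cost) = 20.8917, so P = 87 − (20.2167 + 20.8917) = 45.8917.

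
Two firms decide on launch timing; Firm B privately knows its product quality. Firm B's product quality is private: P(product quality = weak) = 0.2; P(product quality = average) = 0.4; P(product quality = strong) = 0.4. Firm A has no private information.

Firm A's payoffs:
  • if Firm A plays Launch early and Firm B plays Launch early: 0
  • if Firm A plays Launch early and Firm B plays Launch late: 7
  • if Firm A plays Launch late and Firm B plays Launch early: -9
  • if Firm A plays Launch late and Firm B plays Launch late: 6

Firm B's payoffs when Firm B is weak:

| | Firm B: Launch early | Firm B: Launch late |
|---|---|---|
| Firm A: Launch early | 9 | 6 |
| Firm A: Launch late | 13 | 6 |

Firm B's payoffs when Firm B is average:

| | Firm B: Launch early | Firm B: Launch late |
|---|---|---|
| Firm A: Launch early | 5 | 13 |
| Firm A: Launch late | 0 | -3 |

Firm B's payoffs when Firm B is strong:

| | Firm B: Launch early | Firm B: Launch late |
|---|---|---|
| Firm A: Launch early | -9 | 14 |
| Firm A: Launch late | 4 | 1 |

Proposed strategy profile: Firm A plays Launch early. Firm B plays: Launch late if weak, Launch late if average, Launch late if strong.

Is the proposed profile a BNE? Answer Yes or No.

No

Firm A plays Launch early: E[Launch early] = 0.2·(7) + 0.4·(7) + 0.4·(7) = 7; E[Launch late] = 6. Best-responding. ✓
Firm B (product quality weak), facing Launch early: Launch early gives 9, Launch late gives 6. Proposed Launch late is not best — profitable deviation exists. ✗
Firm B (product quality average), facing Launch early: Launch early gives 5, Launch late gives 13. Proposed Launch late is best. ✓
Firm B (product quality strong), facing Launch early: Launch early gives -9, Launch late gives 14. Proposed Launch late is best. ✓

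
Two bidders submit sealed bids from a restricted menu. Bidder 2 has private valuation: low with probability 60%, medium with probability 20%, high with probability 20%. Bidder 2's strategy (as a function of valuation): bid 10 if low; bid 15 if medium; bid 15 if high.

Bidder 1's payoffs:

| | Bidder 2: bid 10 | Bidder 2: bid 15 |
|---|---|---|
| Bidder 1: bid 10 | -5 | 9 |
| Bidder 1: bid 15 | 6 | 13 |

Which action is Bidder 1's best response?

E[bid 10] = 0.6·(-5) + 0.2·(9) + 0.2·(9) = 0.6
E[bid 15] = 0.6·(6) + 0.2·(13) + 0.2·(13) = 8.8
Best response: bid 15 (8.8 is the largest).

bid 15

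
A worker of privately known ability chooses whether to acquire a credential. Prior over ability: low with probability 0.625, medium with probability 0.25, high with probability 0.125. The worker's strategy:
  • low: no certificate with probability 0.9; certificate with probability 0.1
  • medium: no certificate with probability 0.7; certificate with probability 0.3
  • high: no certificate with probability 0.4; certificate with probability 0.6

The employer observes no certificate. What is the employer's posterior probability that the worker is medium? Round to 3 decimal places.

Apply Bayes' rule using the sender's strategy as the likelihood.
P(no certificate) = 0.625·0.9 + 0.25·0.7 + 0.125·0.4 = 0.7875
P(medium | no certificate) = (0.25·0.7) / 0.7875 = 0.175 / 0.7875 = 0.222222

0.222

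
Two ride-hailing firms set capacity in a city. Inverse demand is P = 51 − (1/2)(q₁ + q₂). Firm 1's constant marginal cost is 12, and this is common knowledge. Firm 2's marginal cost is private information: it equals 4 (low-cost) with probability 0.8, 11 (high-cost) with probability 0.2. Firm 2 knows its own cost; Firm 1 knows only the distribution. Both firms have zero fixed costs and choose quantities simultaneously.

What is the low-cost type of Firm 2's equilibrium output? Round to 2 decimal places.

36.20

Firm 2 with cost c maximizes (51 − (1/2)(q₁+q₂) − c)·q₂, giving q₂(c) = (51 − c − (1/2)q₁).
E[c₂] = 0.8·4 + 0.2·11 = 5.4
Firm 1's FOC against E[q₂] yields q₁ = (51 − 2·12 + E[c₂])/(3/2) = (51 − 24 + 5.4)/(3/2) = 21.6.
q₂(low-cost) = (51 − 4 − (1/2)·21.6) = 36.2.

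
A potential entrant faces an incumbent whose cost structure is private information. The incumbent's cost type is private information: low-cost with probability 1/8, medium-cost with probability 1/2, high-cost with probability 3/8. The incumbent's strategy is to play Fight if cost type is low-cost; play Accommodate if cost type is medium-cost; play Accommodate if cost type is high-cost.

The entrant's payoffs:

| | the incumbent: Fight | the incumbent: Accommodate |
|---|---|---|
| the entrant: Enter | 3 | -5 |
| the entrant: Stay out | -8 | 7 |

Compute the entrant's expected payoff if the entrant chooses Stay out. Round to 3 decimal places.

E[Stay out] = 1/8·(-8) + 1/2·7 + 3/8·7 = (-1) + 7/2 + 21/8 = 41/8

5.125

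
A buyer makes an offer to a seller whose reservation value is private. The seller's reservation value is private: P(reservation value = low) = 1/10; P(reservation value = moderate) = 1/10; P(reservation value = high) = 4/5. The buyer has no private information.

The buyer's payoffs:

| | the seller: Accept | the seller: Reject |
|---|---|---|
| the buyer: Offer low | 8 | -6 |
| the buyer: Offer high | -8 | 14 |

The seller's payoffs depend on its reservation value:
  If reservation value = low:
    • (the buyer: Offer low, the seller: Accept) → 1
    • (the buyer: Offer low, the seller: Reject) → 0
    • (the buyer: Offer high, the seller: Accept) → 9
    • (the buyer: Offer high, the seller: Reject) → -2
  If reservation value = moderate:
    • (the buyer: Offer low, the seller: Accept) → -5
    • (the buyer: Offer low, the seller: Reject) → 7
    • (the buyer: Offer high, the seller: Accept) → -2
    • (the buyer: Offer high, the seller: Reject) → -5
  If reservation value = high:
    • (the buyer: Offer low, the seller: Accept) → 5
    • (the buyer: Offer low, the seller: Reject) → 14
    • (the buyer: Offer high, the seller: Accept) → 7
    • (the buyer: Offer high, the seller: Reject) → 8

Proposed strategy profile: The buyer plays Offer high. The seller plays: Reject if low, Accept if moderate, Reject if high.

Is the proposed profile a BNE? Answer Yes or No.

No

The buyer plays Offer high: E[Offer high] = 1/10·(14) + 1/10·(-8) + 4/5·(14) = 59/5; E[Offer low] = -23/5. Best-responding. ✓
The seller (reservation value low), facing Offer high: Accept gives 9, Reject gives -2. Proposed Reject is not best — profitable deviation exists. ✗
The seller (reservation value moderate), facing Offer high: Accept gives -2, Reject gives -5. Proposed Accept is best. ✓
The seller (reservation value high), facing Offer high: Accept gives 7, Reject gives 8. Proposed Reject is best. ✓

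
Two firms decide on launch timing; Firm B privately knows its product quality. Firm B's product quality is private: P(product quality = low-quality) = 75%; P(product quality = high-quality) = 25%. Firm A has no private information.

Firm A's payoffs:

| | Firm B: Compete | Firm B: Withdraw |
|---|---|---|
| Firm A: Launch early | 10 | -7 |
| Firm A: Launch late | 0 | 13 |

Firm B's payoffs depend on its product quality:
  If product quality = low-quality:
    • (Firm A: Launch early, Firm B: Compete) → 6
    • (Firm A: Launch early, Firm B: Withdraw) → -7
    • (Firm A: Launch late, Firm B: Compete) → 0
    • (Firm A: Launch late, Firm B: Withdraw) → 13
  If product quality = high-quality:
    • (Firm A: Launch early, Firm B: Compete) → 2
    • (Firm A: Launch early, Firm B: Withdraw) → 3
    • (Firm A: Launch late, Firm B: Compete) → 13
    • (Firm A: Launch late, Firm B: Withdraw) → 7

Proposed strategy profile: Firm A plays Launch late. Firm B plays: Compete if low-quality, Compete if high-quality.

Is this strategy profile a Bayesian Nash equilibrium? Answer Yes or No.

No

Firm A plays Launch late: E[Launch late] = 0.75·(0) + 0.25·(0) = 0; E[Launch early] = 10. Not best-responding. ✗
Firm B (product quality low-quality), facing Launch late: Compete gives 0, Withdraw gives 13. Proposed Compete is not best — profitable deviation exists. ✗
Firm B (product quality high-quality), facing Launch late: Compete gives 13, Withdraw gives 7. Proposed Compete is best. ✓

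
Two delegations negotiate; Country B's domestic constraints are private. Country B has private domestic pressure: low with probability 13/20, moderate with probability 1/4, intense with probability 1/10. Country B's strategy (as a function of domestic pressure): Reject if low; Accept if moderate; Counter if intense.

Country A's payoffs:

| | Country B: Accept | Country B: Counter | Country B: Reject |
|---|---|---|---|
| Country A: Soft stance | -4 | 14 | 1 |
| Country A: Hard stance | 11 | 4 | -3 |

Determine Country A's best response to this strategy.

Compute Country A's expected payoff for each action, taking the expectation over Country B's type.
E[Soft stance] = 13/20·(1) + 1/4·(-4) + 1/10·(14) = 21/20
E[Hard stance] = 13/20·(-3) + 1/4·(11) + 1/10·(4) = 6/5
Best response: Hard stance (6/5 is the largest).

Hard stance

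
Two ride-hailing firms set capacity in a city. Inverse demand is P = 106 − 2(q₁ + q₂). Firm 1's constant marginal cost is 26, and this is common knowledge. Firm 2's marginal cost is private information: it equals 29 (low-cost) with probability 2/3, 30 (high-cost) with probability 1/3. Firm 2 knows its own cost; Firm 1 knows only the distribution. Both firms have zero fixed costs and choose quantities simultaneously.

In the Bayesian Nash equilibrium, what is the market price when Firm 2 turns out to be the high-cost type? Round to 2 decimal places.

Type-c best response for Firm 2: q₂(c) = (106 − c)/4 − q₁/2.
Firm 1 maximizes expected profit; its first-order condition is 106 − 4q₁ − 2E[q₂] − 26 = 0.
Substituting E[q₂] and solving: E[c₂] = 29.3333, so q₁ = (106 − 2·26 + 29.3333)/6 = 13.8889.
q₂(high-cost) = 12.0556, so P = 106 − 2·(13.8889 + 12.0556) = 54.1111.

54.11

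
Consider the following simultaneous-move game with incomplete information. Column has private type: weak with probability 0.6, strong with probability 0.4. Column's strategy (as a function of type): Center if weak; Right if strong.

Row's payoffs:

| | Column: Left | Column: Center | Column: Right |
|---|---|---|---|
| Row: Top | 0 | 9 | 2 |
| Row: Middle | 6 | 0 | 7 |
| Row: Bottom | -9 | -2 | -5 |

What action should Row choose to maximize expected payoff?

Compute Row's expected payoff for each action, taking the expectation over Column's type.
E[Top] = 0.6·(9) + 0.4·(2) = 6.2
E[Middle] = 0.6·(0) + 0.4·(7) = 2.8
E[Bottom] = 0.6·(-2) + 0.4·(-5) = -3.2
Best response: Top (6.2 is the largest).

Top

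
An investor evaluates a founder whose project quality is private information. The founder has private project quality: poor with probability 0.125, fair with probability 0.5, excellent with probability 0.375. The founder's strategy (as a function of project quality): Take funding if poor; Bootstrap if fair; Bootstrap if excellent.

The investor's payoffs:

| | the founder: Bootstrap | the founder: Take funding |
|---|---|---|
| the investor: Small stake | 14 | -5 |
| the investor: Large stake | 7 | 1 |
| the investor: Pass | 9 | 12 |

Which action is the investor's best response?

Small stake

Compute the investor's expected payoff for each action, taking the expectation over the founder's type.
E[Small stake] = 0.125·(-5) + 0.5·(14) + 0.375·(14) = 11.625
E[Large stake] = 0.125·(1) + 0.5·(7) + 0.375·(7) = 6.25
E[Pass] = 0.125·(12) + 0.5·(9) + 0.375·(9) = 9.375
Best response: Small stake (11.625 is the largest).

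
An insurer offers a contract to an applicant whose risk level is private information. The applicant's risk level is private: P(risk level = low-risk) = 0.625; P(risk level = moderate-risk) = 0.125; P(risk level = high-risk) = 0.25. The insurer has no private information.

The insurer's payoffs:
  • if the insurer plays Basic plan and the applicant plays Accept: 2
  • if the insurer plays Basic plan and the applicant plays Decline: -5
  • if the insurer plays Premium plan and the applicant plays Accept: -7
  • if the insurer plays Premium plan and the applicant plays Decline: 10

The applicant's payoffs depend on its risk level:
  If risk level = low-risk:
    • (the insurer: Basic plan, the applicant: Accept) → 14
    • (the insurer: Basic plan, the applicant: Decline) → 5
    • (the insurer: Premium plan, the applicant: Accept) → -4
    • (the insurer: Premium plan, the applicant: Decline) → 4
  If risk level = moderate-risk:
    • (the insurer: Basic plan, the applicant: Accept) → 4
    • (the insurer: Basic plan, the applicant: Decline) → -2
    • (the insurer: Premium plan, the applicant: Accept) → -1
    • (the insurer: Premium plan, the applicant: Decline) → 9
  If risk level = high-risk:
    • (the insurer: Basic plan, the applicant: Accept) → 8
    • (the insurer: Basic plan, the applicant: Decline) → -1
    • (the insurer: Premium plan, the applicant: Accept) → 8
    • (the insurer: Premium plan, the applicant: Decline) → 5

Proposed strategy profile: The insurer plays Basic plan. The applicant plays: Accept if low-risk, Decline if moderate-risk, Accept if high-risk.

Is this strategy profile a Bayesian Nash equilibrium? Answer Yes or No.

The insurer plays Basic plan: E[Basic plan] = 0.625·(2) + 0.125·(-5) + 0.25·(2) = 1.125; E[Premium plan] = -4.875. Best-responding. ✓
The applicant (risk level low-risk), facing Basic plan: Accept gives 14, Decline gives 5. Proposed Accept is best. ✓
The applicant (risk level moderate-risk), facing Basic plan: Accept gives 4, Decline gives -2. Proposed Decline is not best — profitable deviation exists. ✗
The applicant (risk level high-risk), facing Basic plan: Accept gives 8, Decline gives -1. Proposed Accept is best. ✓

No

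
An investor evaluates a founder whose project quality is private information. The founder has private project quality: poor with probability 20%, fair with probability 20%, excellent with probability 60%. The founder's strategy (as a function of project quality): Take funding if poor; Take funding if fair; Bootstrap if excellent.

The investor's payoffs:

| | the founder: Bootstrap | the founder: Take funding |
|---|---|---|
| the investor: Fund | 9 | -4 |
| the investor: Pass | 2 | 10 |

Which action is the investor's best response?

Compute the investor's expected payoff for each action, taking the expectation over the founder's type.
E[Fund] = 0.2·(-4) + 0.2·(-4) + 0.6·(9) = 3.8
E[Pass] = 0.2·(10) + 0.2·(10) + 0.6·(2) = 5.2
Best response: Pass (5.2 is the largest).

Pass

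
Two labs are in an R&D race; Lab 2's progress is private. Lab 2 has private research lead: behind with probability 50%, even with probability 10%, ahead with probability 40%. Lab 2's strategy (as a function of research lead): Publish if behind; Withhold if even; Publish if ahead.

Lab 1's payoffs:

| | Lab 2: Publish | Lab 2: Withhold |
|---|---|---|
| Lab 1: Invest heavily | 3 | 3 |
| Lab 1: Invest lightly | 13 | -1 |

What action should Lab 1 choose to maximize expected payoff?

E[Invest heavily] = 0.5·(3) + 0.1·(3) + 0.4·(3) = 3
E[Invest lightly] = 0.5·(13) + 0.1·(-1) + 0.4·(13) = 11.6
Best response: Invest lightly (11.6 is the largest).

Invest lightly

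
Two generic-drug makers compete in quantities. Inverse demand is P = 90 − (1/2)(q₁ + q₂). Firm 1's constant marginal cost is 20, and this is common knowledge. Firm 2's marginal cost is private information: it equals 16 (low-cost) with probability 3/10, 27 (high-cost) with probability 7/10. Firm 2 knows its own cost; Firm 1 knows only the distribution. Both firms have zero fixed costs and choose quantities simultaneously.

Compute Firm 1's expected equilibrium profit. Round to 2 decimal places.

Type-c best response for Firm 2: q₂(c) = (90 − c) − q₁/2.
Firm 1 maximizes expected profit; its first-order condition is 90 − q₁ − (1/2)E[q₂] − 20 = 0.
Substituting E[q₂] and solving: E[c₂] = 23.7, so q₁ = (90 − 2·20 + 23.7)/(3/2) = 49.1333.
E[P] = 90 − (1/2)·(q₁ + E[q₂]) = 44.5667; Firm 1's expected profit = (E[P] − 20)·q₁ = (44.5667 − 20)·49.1333 = 1207.04.

1207.04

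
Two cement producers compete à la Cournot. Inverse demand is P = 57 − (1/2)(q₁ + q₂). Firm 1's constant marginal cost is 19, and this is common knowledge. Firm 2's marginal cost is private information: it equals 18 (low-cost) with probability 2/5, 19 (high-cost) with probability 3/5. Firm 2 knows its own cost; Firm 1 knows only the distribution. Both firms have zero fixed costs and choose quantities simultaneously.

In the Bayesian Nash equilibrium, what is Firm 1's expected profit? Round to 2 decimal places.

Type-c best response for Firm 2: q₂(c) = (57 − c) − q₁/2.
Firm 1 maximizes expected profit; its first-order condition is 57 − q₁ − (1/2)E[q₂] − 19 = 0.
Substituting E[q₂] and solving: E[c₂] = 18.6, so q₁ = (57 − 2·19 + 18.6)/(3/2) = 25.0667.
E[P] = 57 − (1/2)·(q₁ + E[q₂]) = 31.5333; Firm 1's expected profit = (E[P] − 19)·q₁ = (31.5333 − 19)·25.0667 = 314.169.

314.17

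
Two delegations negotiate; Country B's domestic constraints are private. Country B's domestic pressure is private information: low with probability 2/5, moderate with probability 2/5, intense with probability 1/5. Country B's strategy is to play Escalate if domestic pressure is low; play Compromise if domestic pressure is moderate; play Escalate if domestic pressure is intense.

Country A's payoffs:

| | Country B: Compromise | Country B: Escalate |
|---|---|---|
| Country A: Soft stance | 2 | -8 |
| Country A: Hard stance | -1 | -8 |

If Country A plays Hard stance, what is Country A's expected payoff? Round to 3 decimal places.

E[Hard stance] = 2/5·(-8) + 2/5·(-1) + 1/5·(-8) = (-16/5) + (-2/5) + (-8/5) = -26/5

-5.200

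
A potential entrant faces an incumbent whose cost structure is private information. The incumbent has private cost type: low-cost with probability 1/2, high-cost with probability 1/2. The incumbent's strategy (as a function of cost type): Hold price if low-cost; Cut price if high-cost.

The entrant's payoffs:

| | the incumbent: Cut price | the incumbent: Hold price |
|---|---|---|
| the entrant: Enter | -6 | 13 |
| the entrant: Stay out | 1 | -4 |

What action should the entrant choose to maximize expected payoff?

Compute the entrant's expected payoff for each action, taking the expectation over the incumbent's type.
E[Enter] = 1/2·(13) + 1/2·(-6) = 7/2
E[Stay out] = 1/2·(-4) + 1/2·(1) = -3/2
Best response: Enter (7/2 is the largest).

Enter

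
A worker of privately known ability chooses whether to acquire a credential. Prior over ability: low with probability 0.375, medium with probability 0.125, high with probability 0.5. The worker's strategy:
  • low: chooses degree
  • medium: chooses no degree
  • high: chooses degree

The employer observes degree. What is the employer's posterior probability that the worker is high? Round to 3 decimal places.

0.571

P(degree) = 0.375·1 + 0.125·0 + 0.5·1 = 0.875
P(high | degree) = (0.5·1) / 0.875 = 0.5 / 0.875 = 0.571429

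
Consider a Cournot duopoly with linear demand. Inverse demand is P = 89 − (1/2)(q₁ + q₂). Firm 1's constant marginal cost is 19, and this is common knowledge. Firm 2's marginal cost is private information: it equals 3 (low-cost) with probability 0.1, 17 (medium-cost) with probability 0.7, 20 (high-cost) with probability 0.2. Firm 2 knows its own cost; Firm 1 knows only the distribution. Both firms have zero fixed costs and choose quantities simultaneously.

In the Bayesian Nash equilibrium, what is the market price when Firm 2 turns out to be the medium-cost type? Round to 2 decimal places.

Type-c best response for Firm 2: q₂(c) = (89 − c) − q₁/2.
Firm 1 maximizes expected profit; its first-order condition is 89 − q₁ − (1/2)E[q₂] − 19 = 0.
Substituting E[q₂] and solving: E[c₂] = 16.2, so q₁ = (89 − 2·19 + 16.2)/(3/2) = 44.8.
q₂(medium-cost) = 49.6, so P = 89 − (1/2)·(44.8 + 49.6) = 41.8.

41.80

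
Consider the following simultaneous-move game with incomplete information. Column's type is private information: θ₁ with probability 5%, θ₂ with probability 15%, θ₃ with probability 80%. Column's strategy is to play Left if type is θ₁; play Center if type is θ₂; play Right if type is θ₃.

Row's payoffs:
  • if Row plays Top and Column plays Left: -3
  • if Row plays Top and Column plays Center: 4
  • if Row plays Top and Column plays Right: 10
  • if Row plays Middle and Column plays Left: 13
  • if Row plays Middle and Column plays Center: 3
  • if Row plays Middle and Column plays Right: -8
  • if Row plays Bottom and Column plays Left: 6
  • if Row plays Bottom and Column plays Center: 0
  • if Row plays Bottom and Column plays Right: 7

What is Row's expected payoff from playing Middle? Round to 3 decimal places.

E[Middle] = 0.05·13 + 0.15·3 + 0.8·(-8) = 0.65 + 0.45 + (-6.4) = -5.3

-5.300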